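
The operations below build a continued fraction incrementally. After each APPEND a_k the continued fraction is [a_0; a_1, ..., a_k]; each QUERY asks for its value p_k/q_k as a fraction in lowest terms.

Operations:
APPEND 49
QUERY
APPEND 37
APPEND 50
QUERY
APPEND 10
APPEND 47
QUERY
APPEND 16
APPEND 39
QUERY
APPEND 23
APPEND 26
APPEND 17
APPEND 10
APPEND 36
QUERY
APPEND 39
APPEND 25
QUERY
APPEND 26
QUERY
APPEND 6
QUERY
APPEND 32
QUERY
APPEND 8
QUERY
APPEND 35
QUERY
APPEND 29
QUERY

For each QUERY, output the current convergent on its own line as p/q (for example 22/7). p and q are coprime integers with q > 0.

APPEND 49: p_0 = 49·1 + 0 = 49, q_0 = 49·0 + 1 = 1 → 49/1
APPEND 37: p_1 = 37·49 + 1 = 1814, q_1 = 37·1 + 0 = 37 → 1814/37
APPEND 50: p_2 = 50·1814 + 49 = 90749, q_2 = 50·37 + 1 = 1851 → 90749/1851
APPEND 10: p_3 = 10·90749 + 1814 = 909304, q_3 = 10·1851 + 37 = 18547 → 909304/18547
APPEND 47: p_4 = 47·909304 + 90749 = 42828037, q_4 = 47·18547 + 1851 = 873560 → 42828037/873560
APPEND 16: p_5 = 16·42828037 + 909304 = 686157896, q_5 = 16·873560 + 18547 = 13995507 → 686157896/13995507
APPEND 39: p_6 = 39·686157896 + 42828037 = 26802985981, q_6 = 39·13995507 + 873560 = 546698333 → 26802985981/546698333
APPEND 23: p_7 = 23·26802985981 + 686157896 = 617154835459, q_7 = 23·546698333 + 13995507 = 12588057166 → 617154835459/12588057166
APPEND 26: p_8 = 26·617154835459 + 26802985981 = 16072828707915, q_8 = 26·12588057166 + 546698333 = 327836184649 → 16072828707915/327836184649
APPEND 17: p_9 = 17·16072828707915 + 617154835459 = 273855242870014, q_9 = 17·327836184649 + 12588057166 = 5585803196199 → 273855242870014/5585803196199
APPEND 10: p_10 = 10·273855242870014 + 16072828707915 = 2754625257408055, q_10 = 10·5585803196199 + 327836184649 = 56185868146639 → 2754625257408055/56185868146639
APPEND 36: p_11 = 36·2754625257408055 + 273855242870014 = 99440364509559994, q_11 = 36·56185868146639 + 5585803196199 = 2028277056475203 → 99440364509559994/2028277056475203
APPEND 39: p_12 = 39·99440364509559994 + 2754625257408055 = 3880928841130247821, q_12 = 39·2028277056475203 + 56185868146639 = 79158991070679556 → 3880928841130247821/79158991070679556
APPEND 25: p_13 = 25·3880928841130247821 + 99440364509559994 = 97122661392765755519, q_13 = 25·79158991070679556 + 2028277056475203 = 1981003053823464103 → 97122661392765755519/1981003053823464103
APPEND 26: p_14 = 26·97122661392765755519 + 3880928841130247821 = 2529070125053039891315, q_14 = 26·1981003053823464103 + 79158991070679556 = 51585238390480746234 → 2529070125053039891315/51585238390480746234
APPEND 6: p_15 = 6·2529070125053039891315 + 97122661392765755519 = 15271543411711005103409, q_15 = 6·51585238390480746234 + 1981003053823464103 = 311492433396707941507 → 15271543411711005103409/311492433396707941507
APPEND 32: p_16 = 32·15271543411711005103409 + 2529070125053039891315 = 491218459299805203200403, q_16 = 32·311492433396707941507 + 51585238390480746234 = 10019343107085134874458 → 491218459299805203200403/10019343107085134874458
APPEND 8: p_17 = 8·491218459299805203200403 + 15271543411711005103409 = 3945019217810152630706633, q_17 = 8·10019343107085134874458 + 311492433396707941507 = 80466237290077786937171 → 3945019217810152630706633/80466237290077786937171
APPEND 35: p_18 = 35·3945019217810152630706633 + 491218459299805203200403 = 138566891082655147277932558, q_18 = 35·80466237290077786937171 + 10019343107085134874458 = 2826337648259807677675443 → 138566891082655147277932558/2826337648259807677675443
APPEND 29: p_19 = 29·138566891082655147277932558 + 3945019217810152630706633 = 4022384860614809423690750815, q_19 = 29·2826337648259807677675443 + 80466237290077786937171 = 82044258036824500439525018 → 4022384860614809423690750815/82044258036824500439525018

49/1
90749/1851
42828037/873560
26802985981/546698333
99440364509559994/2028277056475203
97122661392765755519/1981003053823464103
2529070125053039891315/51585238390480746234
15271543411711005103409/311492433396707941507
491218459299805203200403/10019343107085134874458
3945019217810152630706633/80466237290077786937171
138566891082655147277932558/2826337648259807677675443
4022384860614809423690750815/82044258036824500439525018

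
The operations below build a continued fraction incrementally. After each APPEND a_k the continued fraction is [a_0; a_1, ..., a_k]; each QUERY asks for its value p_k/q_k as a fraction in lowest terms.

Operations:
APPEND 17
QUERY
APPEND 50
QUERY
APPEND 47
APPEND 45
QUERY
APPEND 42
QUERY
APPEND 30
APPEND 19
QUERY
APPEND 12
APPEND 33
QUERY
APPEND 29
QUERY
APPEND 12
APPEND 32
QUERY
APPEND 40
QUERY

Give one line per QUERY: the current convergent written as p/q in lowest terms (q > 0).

17/1
851/50
1801481/105845
75702216/4447841
43260193475/2541728266
17249301452288/1013472977077
500751137306013/29421350615500
193341165509288221/11359651122233964
7739672883320653284/454740114569721637

APPEND 17: p_0 = 17·1 + 0 = 17, q_0 = 17·0 + 1 = 1 → 17/1
APPEND 50: p_1 = 50·17 + 1 = 851, q_1 = 50·1 + 0 = 50 → 851/50
APPEND 47: p_2 = 47·851 + 17 = 40014, q_2 = 47·50 + 1 = 2351 → 40014/2351
APPEND 45: p_3 = 45·40014 + 851 = 1801481, q_3 = 45·2351 + 50 = 105845 → 1801481/105845
APPEND 42: p_4 = 42·1801481 + 40014 = 75702216, q_4 = 42·105845 + 2351 = 4447841 → 75702216/4447841
APPEND 30: p_5 = 30·75702216 + 1801481 = 2272867961, q_5 = 30·4447841 + 105845 = 133541075 → 2272867961/133541075
APPEND 19: p_6 = 19·2272867961 + 75702216 = 43260193475, q_6 = 19·133541075 + 4447841 = 2541728266 → 43260193475/2541728266
APPEND 12: p_7 = 12·43260193475 + 2272867961 = 521395189661, q_7 = 12·2541728266 + 133541075 = 30634280267 → 521395189661/30634280267
APPEND 33: p_8 = 33·521395189661 + 43260193475 = 17249301452288, q_8 = 33·30634280267 + 2541728266 = 1013472977077 → 17249301452288/1013472977077
APPEND 29: p_9 = 29·17249301452288 + 521395189661 = 500751137306013, q_9 = 29·1013472977077 + 30634280267 = 29421350615500 → 500751137306013/29421350615500
APPEND 12: p_10 = 12·500751137306013 + 17249301452288 = 6026262949124444, q_10 = 12·29421350615500 + 1013472977077 = 354069680363077 → 6026262949124444/354069680363077
APPEND 32: p_11 = 32·6026262949124444 + 500751137306013 = 193341165509288221, q_11 = 32·354069680363077 + 29421350615500 = 11359651122233964 → 193341165509288221/11359651122233964
APPEND 40: p_12 = 40·193341165509288221 + 6026262949124444 = 7739672883320653284, q_12 = 40·11359651122233964 + 354069680363077 = 454740114569721637 → 7739672883320653284/454740114569721637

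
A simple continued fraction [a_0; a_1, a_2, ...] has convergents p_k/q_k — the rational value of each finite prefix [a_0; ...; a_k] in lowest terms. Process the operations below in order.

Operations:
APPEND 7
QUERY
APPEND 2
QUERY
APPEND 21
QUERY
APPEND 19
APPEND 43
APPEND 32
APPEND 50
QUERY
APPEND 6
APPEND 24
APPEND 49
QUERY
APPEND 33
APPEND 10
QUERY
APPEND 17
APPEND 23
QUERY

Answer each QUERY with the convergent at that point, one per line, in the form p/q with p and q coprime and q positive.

APPEND 7: p_0 = 7·1 + 0 = 7, q_0 = 7·0 + 1 = 1 → 7/1
APPEND 2: p_1 = 2·7 + 1 = 15, q_1 = 2·1 + 0 = 2 → 15/2
APPEND 21: p_2 = 21·15 + 7 = 322, q_2 = 21·2 + 1 = 43 → 322/43
APPEND 19: p_3 = 19·322 + 15 = 6133, q_3 = 19·43 + 2 = 819 → 6133/819
APPEND 43: p_4 = 43·6133 + 322 = 264041, q_4 = 43·819 + 43 = 35260 → 264041/35260
APPEND 32: p_5 = 32·264041 + 6133 = 8455445, q_5 = 32·35260 + 819 = 1129139 → 8455445/1129139
APPEND 50: p_6 = 50·8455445 + 264041 = 423036291, q_6 = 50·1129139 + 35260 = 56492210 → 423036291/56492210
APPEND 6: p_7 = 6·423036291 + 8455445 = 2546673191, q_7 = 6·56492210 + 1129139 = 340082399 → 2546673191/340082399
APPEND 24: p_8 = 24·2546673191 + 423036291 = 61543192875, q_8 = 24·340082399 + 56492210 = 8218469786 → 61543192875/8218469786
APPEND 49: p_9 = 49·61543192875 + 2546673191 = 3018163124066, q_9 = 49·8218469786 + 340082399 = 403045101913 → 3018163124066/403045101913
APPEND 33: p_10 = 33·3018163124066 + 61543192875 = 99660926287053, q_10 = 33·403045101913 + 8218469786 = 13308706832915 → 99660926287053/13308706832915
APPEND 10: p_11 = 10·99660926287053 + 3018163124066 = 999627425994596, q_11 = 10·13308706832915 + 403045101913 = 133490113431063 → 999627425994596/133490113431063
APPEND 17: p_12 = 17·999627425994596 + 99660926287053 = 17093327168195185, q_12 = 17·133490113431063 + 13308706832915 = 2282640635160986 → 17093327168195185/2282640635160986
APPEND 23: p_13 = 23·17093327168195185 + 999627425994596 = 394146152294483851, q_13 = 23·2282640635160986 + 133490113431063 = 52634224722133741 → 394146152294483851/52634224722133741

7/1
15/2
322/43
423036291/56492210
3018163124066/403045101913
999627425994596/133490113431063
394146152294483851/52634224722133741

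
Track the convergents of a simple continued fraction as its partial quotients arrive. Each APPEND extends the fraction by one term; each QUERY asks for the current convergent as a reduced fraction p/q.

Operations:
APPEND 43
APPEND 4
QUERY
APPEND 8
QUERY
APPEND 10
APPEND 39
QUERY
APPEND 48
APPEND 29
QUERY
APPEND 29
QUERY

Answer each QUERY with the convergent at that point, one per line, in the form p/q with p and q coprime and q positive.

173/4
1427/33
564704/13059
787051519/18200873
22851614286/528452483

APPEND 43: p_0 = 43·1 + 0 = 43, q_0 = 43·0 + 1 = 1 → 43/1
APPEND 4: p_1 = 4·43 + 1 = 173, q_1 = 4·1 + 0 = 4 → 173/4
APPEND 8: p_2 = 8·173 + 43 = 1427, q_2 = 8·4 + 1 = 33 → 1427/33
APPEND 10: p_3 = 10·1427 + 173 = 14443, q_3 = 10·33 + 4 = 334 → 14443/334
APPEND 39: p_4 = 39·14443 + 1427 = 564704, q_4 = 39·334 + 33 = 13059 → 564704/13059
APPEND 48: p_5 = 48·564704 + 14443 = 27120235, q_5 = 48·13059 + 334 = 627166 → 27120235/627166
APPEND 29: p_6 = 29·27120235 + 564704 = 787051519, q_6 = 29·627166 + 13059 = 18200873 → 787051519/18200873
APPEND 29: p_7 = 29·787051519 + 27120235 = 22851614286, q_7 = 29·18200873 + 627166 = 528452483 → 22851614286/528452483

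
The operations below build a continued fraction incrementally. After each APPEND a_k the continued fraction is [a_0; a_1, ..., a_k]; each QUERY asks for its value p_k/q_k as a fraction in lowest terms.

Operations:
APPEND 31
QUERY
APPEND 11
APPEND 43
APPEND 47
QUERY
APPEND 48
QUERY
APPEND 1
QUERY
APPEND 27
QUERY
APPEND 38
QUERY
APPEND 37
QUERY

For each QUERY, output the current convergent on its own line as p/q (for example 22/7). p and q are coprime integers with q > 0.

APPEND 31: p_0 = 31·1 + 0 = 31, q_0 = 31·0 + 1 = 1 → 31/1
APPEND 11: p_1 = 11·31 + 1 = 342, q_1 = 11·1 + 0 = 11 → 342/11
APPEND 43: p_2 = 43·342 + 31 = 14737, q_2 = 43·11 + 1 = 474 → 14737/474
APPEND 47: p_3 = 47·14737 + 342 = 692981, q_3 = 47·474 + 11 = 22289 → 692981/22289
APPEND 48: p_4 = 48·692981 + 14737 = 33277825, q_4 = 48·22289 + 474 = 1070346 → 33277825/1070346
APPEND 1: p_5 = 1·33277825 + 692981 = 33970806, q_5 = 1·1070346 + 22289 = 1092635 → 33970806/1092635
APPEND 27: p_6 = 27·33970806 + 33277825 = 950489587, q_6 = 27·1092635 + 1070346 = 30571491 → 950489587/30571491
APPEND 38: p_7 = 38·950489587 + 33970806 = 36152575112, q_7 = 38·30571491 + 1092635 = 1162809293 → 36152575112/1162809293
APPEND 37: p_8 = 37·36152575112 + 950489587 = 1338595768731, q_8 = 37·1162809293 + 30571491 = 43054515332 → 1338595768731/43054515332

31/1
692981/22289
33277825/1070346
33970806/1092635
950489587/30571491
36152575112/1162809293
1338595768731/43054515332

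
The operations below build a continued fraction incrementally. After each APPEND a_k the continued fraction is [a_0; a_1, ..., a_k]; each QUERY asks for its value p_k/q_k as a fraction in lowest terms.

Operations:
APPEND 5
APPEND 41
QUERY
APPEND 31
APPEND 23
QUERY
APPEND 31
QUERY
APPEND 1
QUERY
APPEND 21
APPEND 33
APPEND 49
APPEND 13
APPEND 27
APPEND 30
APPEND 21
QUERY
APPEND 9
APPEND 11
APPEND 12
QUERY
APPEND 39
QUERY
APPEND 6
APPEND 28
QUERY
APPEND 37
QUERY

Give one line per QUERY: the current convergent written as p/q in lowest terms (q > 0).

206/41
147199/29297
4569560/909479
4716759/938776
37394785232199713/7442679793719348
45446754115642179812/9045262232322351211
1776182445773633705733/353513387415724626422
301447342450982077303613/59997029815762487699226
11164254212115094304647891/2222020228769938714981105

APPEND 5: p_0 = 5·1 + 0 = 5, q_0 = 5·0 + 1 = 1 → 5/1
APPEND 41: p_1 = 41·5 + 1 = 206, q_1 = 41·1 + 0 = 41 → 206/41
APPEND 31: p_2 = 31·206 + 5 = 6391, q_2 = 31·41 + 1 = 1272 → 6391/1272
APPEND 23: p_3 = 23·6391 + 206 = 147199, q_3 = 23·1272 + 41 = 29297 → 147199/29297
APPEND 31: p_4 = 31·147199 + 6391 = 4569560, q_4 = 31·29297 + 1272 = 909479 → 4569560/909479
APPEND 1: p_5 = 1·4569560 + 147199 = 4716759, q_5 = 1·909479 + 29297 = 938776 → 4716759/938776
APPEND 21: p_6 = 21·4716759 + 4569560 = 103621499, q_6 = 21·938776 + 909479 = 20623775 → 103621499/20623775
APPEND 33: p_7 = 33·103621499 + 4716759 = 3424226226, q_7 = 33·20623775 + 938776 = 681523351 → 3424226226/681523351
APPEND 49: p_8 = 49·3424226226 + 103621499 = 167890706573, q_8 = 49·681523351 + 20623775 = 33415267974 → 167890706573/33415267974
APPEND 13: p_9 = 13·167890706573 + 3424226226 = 2186003411675, q_9 = 13·33415267974 + 681523351 = 435080007013 → 2186003411675/435080007013
APPEND 27: p_10 = 27·2186003411675 + 167890706573 = 59189982821798, q_10 = 27·435080007013 + 33415267974 = 11780575457325 → 59189982821798/11780575457325
APPEND 30: p_11 = 30·59189982821798 + 2186003411675 = 1777885488065615, q_11 = 30·11780575457325 + 435080007013 = 353852343726763 → 1777885488065615/353852343726763
APPEND 21: p_12 = 21·1777885488065615 + 59189982821798 = 37394785232199713, q_12 = 21·353852343726763 + 11780575457325 = 7442679793719348 → 37394785232199713/7442679793719348
APPEND 9: p_13 = 9·37394785232199713 + 1777885488065615 = 338330952577863032, q_13 = 9·7442679793719348 + 353852343726763 = 67337970487200895 → 338330952577863032/67337970487200895
APPEND 11: p_14 = 11·338330952577863032 + 37394785232199713 = 3759035263588693065, q_14 = 11·67337970487200895 + 7442679793719348 = 748160355152929193 → 3759035263588693065/748160355152929193
APPEND 12: p_15 = 12·3759035263588693065 + 338330952577863032 = 45446754115642179812, q_15 = 12·748160355152929193 + 67337970487200895 = 9045262232322351211 → 45446754115642179812/9045262232322351211
APPEND 39: p_16 = 39·45446754115642179812 + 3759035263588693065 = 1776182445773633705733, q_16 = 39·9045262232322351211 + 748160355152929193 = 353513387415724626422 → 1776182445773633705733/353513387415724626422
APPEND 6: p_17 = 6·1776182445773633705733 + 45446754115642179812 = 10702541428757444414210, q_17 = 6·353513387415724626422 + 9045262232322351211 = 2130125586726670109743 → 10702541428757444414210/2130125586726670109743
APPEND 28: p_18 = 28·10702541428757444414210 + 1776182445773633705733 = 301447342450982077303613, q_18 = 28·2130125586726670109743 + 353513387415724626422 = 59997029815762487699226 → 301447342450982077303613/59997029815762487699226
APPEND 37: p_19 = 37·301447342450982077303613 + 10702541428757444414210 = 11164254212115094304647891, q_19 = 37·59997029815762487699226 + 2130125586726670109743 = 2222020228769938714981105 → 11164254212115094304647891/2222020228769938714981105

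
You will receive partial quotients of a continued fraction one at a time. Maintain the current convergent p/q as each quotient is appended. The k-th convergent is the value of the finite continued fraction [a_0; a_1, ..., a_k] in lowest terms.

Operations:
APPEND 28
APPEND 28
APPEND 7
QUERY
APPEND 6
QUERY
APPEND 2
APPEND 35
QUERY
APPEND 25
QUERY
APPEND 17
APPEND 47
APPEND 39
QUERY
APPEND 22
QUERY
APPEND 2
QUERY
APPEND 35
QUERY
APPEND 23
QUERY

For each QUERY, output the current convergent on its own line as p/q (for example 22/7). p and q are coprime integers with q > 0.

5523/197
33923/1210
2601838/92805
65119319/2322742
2037601552115/72679241384
44879451888116/1600805865883
91796505328347/3274290973150
3257757138380261/116200989926133
75020210688074350/2675897059274209

APPEND 28: p_0 = 28·1 + 0 = 28, q_0 = 28·0 + 1 = 1 → 28/1
APPEND 28: p_1 = 28·28 + 1 = 785, q_1 = 28·1 + 0 = 28 → 785/28
APPEND 7: p_2 = 7·785 + 28 = 5523, q_2 = 7·28 + 1 = 197 → 5523/197
APPEND 6: p_3 = 6·5523 + 785 = 33923, q_3 = 6·197 + 28 = 1210 → 33923/1210
APPEND 2: p_4 = 2·33923 + 5523 = 73369, q_4 = 2·1210 + 197 = 2617 → 73369/2617
APPEND 35: p_5 = 35·73369 + 33923 = 2601838, q_5 = 35·2617 + 1210 = 92805 → 2601838/92805
APPEND 25: p_6 = 25·2601838 + 73369 = 65119319, q_6 = 25·92805 + 2617 = 2322742 → 65119319/2322742
APPEND 17: p_7 = 17·65119319 + 2601838 = 1109630261, q_7 = 17·2322742 + 92805 = 39579419 → 1109630261/39579419
APPEND 47: p_8 = 47·1109630261 + 65119319 = 52217741586, q_8 = 47·39579419 + 2322742 = 1862555435 → 52217741586/1862555435
APPEND 39: p_9 = 39·52217741586 + 1109630261 = 2037601552115, q_9 = 39·1862555435 + 39579419 = 72679241384 → 2037601552115/72679241384
APPEND 22: p_10 = 22·2037601552115 + 52217741586 = 44879451888116, q_10 = 22·72679241384 + 1862555435 = 1600805865883 → 44879451888116/1600805865883
APPEND 2: p_11 = 2·44879451888116 + 2037601552115 = 91796505328347, q_11 = 2·1600805865883 + 72679241384 = 3274290973150 → 91796505328347/3274290973150
APPEND 35: p_12 = 35·91796505328347 + 44879451888116 = 3257757138380261, q_12 = 35·3274290973150 + 1600805865883 = 116200989926133 → 3257757138380261/116200989926133
APPEND 23: p_13 = 23·3257757138380261 + 91796505328347 = 75020210688074350, q_13 = 23·116200989926133 + 3274290973150 = 2675897059274209 → 75020210688074350/2675897059274209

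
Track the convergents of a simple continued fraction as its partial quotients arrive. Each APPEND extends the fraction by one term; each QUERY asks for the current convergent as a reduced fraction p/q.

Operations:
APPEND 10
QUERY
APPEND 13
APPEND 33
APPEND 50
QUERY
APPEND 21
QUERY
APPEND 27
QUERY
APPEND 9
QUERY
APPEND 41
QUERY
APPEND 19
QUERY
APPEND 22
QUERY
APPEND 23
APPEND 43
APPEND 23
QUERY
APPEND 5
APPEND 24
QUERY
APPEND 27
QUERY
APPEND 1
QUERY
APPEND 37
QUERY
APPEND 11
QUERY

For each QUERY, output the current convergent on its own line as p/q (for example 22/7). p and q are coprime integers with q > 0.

APPEND 10: p_0 = 10·1 + 0 = 10, q_0 = 10·0 + 1 = 1 → 10/1
APPEND 13: p_1 = 13·10 + 1 = 131, q_1 = 13·1 + 0 = 13 → 131/13
APPEND 33: p_2 = 33·131 + 10 = 4333, q_2 = 33·13 + 1 = 430 → 4333/430
APPEND 50: p_3 = 50·4333 + 131 = 216781, q_3 = 50·430 + 13 = 21513 → 216781/21513
APPEND 21: p_4 = 21·216781 + 4333 = 4556734, q_4 = 21·21513 + 430 = 452203 → 4556734/452203
APPEND 27: p_5 = 27·4556734 + 216781 = 123248599, q_5 = 27·452203 + 21513 = 12230994 → 123248599/12230994
APPEND 9: p_6 = 9·123248599 + 4556734 = 1113794125, q_6 = 9·12230994 + 452203 = 110531149 → 1113794125/110531149
APPEND 41: p_7 = 41·1113794125 + 123248599 = 45788807724, q_7 = 41·110531149 + 12230994 = 4544008103 → 45788807724/4544008103
APPEND 19: p_8 = 19·45788807724 + 1113794125 = 871101140881, q_8 = 19·4544008103 + 110531149 = 86446685106 → 871101140881/86446685106
APPEND 22: p_9 = 22·871101140881 + 45788807724 = 19210013907106, q_9 = 22·86446685106 + 4544008103 = 1906371080435 → 19210013907106/1906371080435
APPEND 23: p_10 = 23·19210013907106 + 871101140881 = 442701421004319, q_10 = 23·1906371080435 + 86446685106 = 43932981535111 → 442701421004319/43932981535111
APPEND 43: p_11 = 43·442701421004319 + 19210013907106 = 19055371117092823, q_11 = 43·43932981535111 + 1906371080435 = 1891024577090208 → 19055371117092823/1891024577090208
APPEND 23: p_12 = 23·19055371117092823 + 442701421004319 = 438716237114139248, q_12 = 23·1891024577090208 + 43932981535111 = 43537498254609895 → 438716237114139248/43537498254609895
APPEND 5: p_13 = 5·438716237114139248 + 19055371117092823 = 2212636556687789063, q_13 = 5·43537498254609895 + 1891024577090208 = 219578515850139683 → 2212636556687789063/219578515850139683
APPEND 24: p_14 = 24·2212636556687789063 + 438716237114139248 = 53541993597621076760, q_14 = 24·219578515850139683 + 43537498254609895 = 5313421878657962287 → 53541993597621076760/5313421878657962287
APPEND 27: p_15 = 27·53541993597621076760 + 2212636556687789063 = 1447846463692456861583, q_15 = 27·5313421878657962287 + 219578515850139683 = 143681969239615121432 → 1447846463692456861583/143681969239615121432
APPEND 1: p_16 = 1·1447846463692456861583 + 53541993597621076760 = 1501388457290077938343, q_16 = 1·143681969239615121432 + 5313421878657962287 = 148995391118273083719 → 1501388457290077938343/148995391118273083719
APPEND 37: p_17 = 37·1501388457290077938343 + 1447846463692456861583 = 56999219383425340580274, q_17 = 37·148995391118273083719 + 143681969239615121432 = 5656511440615719219035 → 56999219383425340580274/5656511440615719219035
APPEND 11: p_18 = 11·56999219383425340580274 + 1501388457290077938343 = 628492801674968824321357, q_18 = 11·5656511440615719219035 + 148995391118273083719 = 62370621237891184493104 → 628492801674968824321357/62370621237891184493104

10/1
216781/21513
4556734/452203
123248599/12230994
1113794125/110531149
45788807724/4544008103
871101140881/86446685106
19210013907106/1906371080435
438716237114139248/43537498254609895
53541993597621076760/5313421878657962287
1447846463692456861583/143681969239615121432
1501388457290077938343/148995391118273083719
56999219383425340580274/5656511440615719219035
628492801674968824321357/62370621237891184493104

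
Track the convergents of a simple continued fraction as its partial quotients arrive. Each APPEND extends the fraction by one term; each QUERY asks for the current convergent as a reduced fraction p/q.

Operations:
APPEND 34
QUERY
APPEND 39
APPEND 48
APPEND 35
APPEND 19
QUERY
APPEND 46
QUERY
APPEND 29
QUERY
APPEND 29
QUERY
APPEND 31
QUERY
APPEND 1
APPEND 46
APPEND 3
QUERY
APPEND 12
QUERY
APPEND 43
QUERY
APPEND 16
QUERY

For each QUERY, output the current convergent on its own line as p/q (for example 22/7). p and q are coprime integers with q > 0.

34/1
42469393/1248159
1955823955/57480908
56761364088/1668194491
1648035382507/48435121147
51145858221805/1503156950048
7491788785664783/220180768746249
92381130391997553/2715045617180006
3979880395641559562/116967142307486507
63770467460656950545/1874189322536964118

APPEND 34: p_0 = 34·1 + 0 = 34, q_0 = 34·0 + 1 = 1 → 34/1
APPEND 39: p_1 = 39·34 + 1 = 1327, q_1 = 39·1 + 0 = 39 → 1327/39
APPEND 48: p_2 = 48·1327 + 34 = 63730, q_2 = 48·39 + 1 = 1873 → 63730/1873
APPEND 35: p_3 = 35·63730 + 1327 = 2231877, q_3 = 35·1873 + 39 = 65594 → 2231877/65594
APPEND 19: p_4 = 19·2231877 + 63730 = 42469393, q_4 = 19·65594 + 1873 = 1248159 → 42469393/1248159
APPEND 46: p_5 = 46·42469393 + 2231877 = 1955823955, q_5 = 46·1248159 + 65594 = 57480908 → 1955823955/57480908
APPEND 29: p_6 = 29·1955823955 + 42469393 = 56761364088, q_6 = 29·57480908 + 1248159 = 1668194491 → 56761364088/1668194491
APPEND 29: p_7 = 29·56761364088 + 1955823955 = 1648035382507, q_7 = 29·1668194491 + 57480908 = 48435121147 → 1648035382507/48435121147
APPEND 31: p_8 = 31·1648035382507 + 56761364088 = 51145858221805, q_8 = 31·48435121147 + 1668194491 = 1503156950048 → 51145858221805/1503156950048
APPEND 1: p_9 = 1·51145858221805 + 1648035382507 = 52793893604312, q_9 = 1·1503156950048 + 48435121147 = 1551592071195 → 52793893604312/1551592071195
APPEND 46: p_10 = 46·52793893604312 + 51145858221805 = 2479664964020157, q_10 = 46·1551592071195 + 1503156950048 = 72876392225018 → 2479664964020157/72876392225018
APPEND 3: p_11 = 3·2479664964020157 + 52793893604312 = 7491788785664783, q_11 = 3·72876392225018 + 1551592071195 = 220180768746249 → 7491788785664783/220180768746249
APPEND 12: p_12 = 12·7491788785664783 + 2479664964020157 = 92381130391997553, q_12 = 12·220180768746249 + 72876392225018 = 2715045617180006 → 92381130391997553/2715045617180006
APPEND 43: p_13 = 43·92381130391997553 + 7491788785664783 = 3979880395641559562, q_13 = 43·2715045617180006 + 220180768746249 = 116967142307486507 → 3979880395641559562/116967142307486507
APPEND 16: p_14 = 16·3979880395641559562 + 92381130391997553 = 63770467460656950545, q_14 = 16·116967142307486507 + 2715045617180006 = 1874189322536964118 → 63770467460656950545/1874189322536964118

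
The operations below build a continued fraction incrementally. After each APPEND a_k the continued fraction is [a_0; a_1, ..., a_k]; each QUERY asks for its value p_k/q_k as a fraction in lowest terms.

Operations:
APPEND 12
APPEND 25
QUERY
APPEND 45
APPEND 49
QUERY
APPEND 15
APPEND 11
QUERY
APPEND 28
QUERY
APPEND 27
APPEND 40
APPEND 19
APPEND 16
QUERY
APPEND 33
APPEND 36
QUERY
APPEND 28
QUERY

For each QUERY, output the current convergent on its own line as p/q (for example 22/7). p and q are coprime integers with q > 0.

301/25
664594/55199
110471731/9175420
3103190935/257740871
1025827668373991/85201884860047
1222009652271909335/101496117623509699
34250186480963559584/2844708263339900729

APPEND 12: p_0 = 12·1 + 0 = 12, q_0 = 12·0 + 1 = 1 → 12/1
APPEND 25: p_1 = 25·12 + 1 = 301, q_1 = 25·1 + 0 = 25 → 301/25
APPEND 45: p_2 = 45·301 + 12 = 13557, q_2 = 45·25 + 1 = 1126 → 13557/1126
APPEND 49: p_3 = 49·13557 + 301 = 664594, q_3 = 49·1126 + 25 = 55199 → 664594/55199
APPEND 15: p_4 = 15·664594 + 13557 = 9982467, q_4 = 15·55199 + 1126 = 829111 → 9982467/829111
APPEND 11: p_5 = 11·9982467 + 664594 = 110471731, q_5 = 11·829111 + 55199 = 9175420 → 110471731/9175420
APPEND 28: p_6 = 28·110471731 + 9982467 = 3103190935, q_6 = 28·9175420 + 829111 = 257740871 → 3103190935/257740871
APPEND 27: p_7 = 27·3103190935 + 110471731 = 83896626976, q_7 = 27·257740871 + 9175420 = 6968178937 → 83896626976/6968178937
APPEND 40: p_8 = 40·83896626976 + 3103190935 = 3358968269975, q_8 = 40·6968178937 + 257740871 = 278984898351 → 3358968269975/278984898351
APPEND 19: p_9 = 19·3358968269975 + 83896626976 = 63904293756501, q_9 = 19·278984898351 + 6968178937 = 5307681247606 → 63904293756501/5307681247606
APPEND 16: p_10 = 16·63904293756501 + 3358968269975 = 1025827668373991, q_10 = 16·5307681247606 + 278984898351 = 85201884860047 → 1025827668373991/85201884860047
APPEND 33: p_11 = 33·1025827668373991 + 63904293756501 = 33916217350098204, q_11 = 33·85201884860047 + 5307681247606 = 2816969881629157 → 33916217350098204/2816969881629157
APPEND 36: p_12 = 36·33916217350098204 + 1025827668373991 = 1222009652271909335, q_12 = 36·2816969881629157 + 85201884860047 = 101496117623509699 → 1222009652271909335/101496117623509699
APPEND 28: p_13 = 28·1222009652271909335 + 33916217350098204 = 34250186480963559584, q_13 = 28·101496117623509699 + 2816969881629157 = 2844708263339900729 → 34250186480963559584/2844708263339900729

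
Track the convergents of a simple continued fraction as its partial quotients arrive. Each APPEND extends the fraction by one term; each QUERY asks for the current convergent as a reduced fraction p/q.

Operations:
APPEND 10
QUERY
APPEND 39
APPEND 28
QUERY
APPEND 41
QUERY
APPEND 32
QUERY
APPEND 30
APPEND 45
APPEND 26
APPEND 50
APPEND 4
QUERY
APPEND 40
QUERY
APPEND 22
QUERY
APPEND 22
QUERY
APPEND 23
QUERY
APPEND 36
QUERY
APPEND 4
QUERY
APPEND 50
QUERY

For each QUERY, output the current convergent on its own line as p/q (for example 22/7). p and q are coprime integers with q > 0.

APPEND 10: p_0 = 10·1 + 0 = 10, q_0 = 10·0 + 1 = 1 → 10/1
APPEND 39: p_1 = 39·10 + 1 = 391, q_1 = 39·1 + 0 = 39 → 391/39
APPEND 28: p_2 = 28·391 + 10 = 10958, q_2 = 28·39 + 1 = 1093 → 10958/1093
APPEND 41: p_3 = 41·10958 + 391 = 449669, q_3 = 41·1093 + 39 = 44852 → 449669/44852
APPEND 32: p_4 = 32·449669 + 10958 = 14400366, q_4 = 32·44852 + 1093 = 1436357 → 14400366/1436357
APPEND 30: p_5 = 30·14400366 + 449669 = 432460649, q_5 = 30·1436357 + 44852 = 43135562 → 432460649/43135562
APPEND 45: p_6 = 45·432460649 + 14400366 = 19475129571, q_6 = 45·43135562 + 1436357 = 1942536647 → 19475129571/1942536647
APPEND 26: p_7 = 26·19475129571 + 432460649 = 506785829495, q_7 = 26·1942536647 + 43135562 = 50549088384 → 506785829495/50549088384
APPEND 50: p_8 = 50·506785829495 + 19475129571 = 25358766604321, q_8 = 50·50549088384 + 1942536647 = 2529396955847 → 25358766604321/2529396955847
APPEND 4: p_9 = 4·25358766604321 + 506785829495 = 101941852246779, q_9 = 4·2529396955847 + 50549088384 = 10168136911772 → 101941852246779/10168136911772
APPEND 40: p_10 = 40·101941852246779 + 25358766604321 = 4103032856475481, q_10 = 40·10168136911772 + 2529396955847 = 409254873426727 → 4103032856475481/409254873426727
APPEND 22: p_11 = 22·4103032856475481 + 101941852246779 = 90368664694707361, q_11 = 22·409254873426727 + 10168136911772 = 9013775352299766 → 90368664694707361/9013775352299766
APPEND 22: p_12 = 22·90368664694707361 + 4103032856475481 = 1992213656140037423, q_12 = 22·9013775352299766 + 409254873426727 = 198712312624021579 → 1992213656140037423/198712312624021579
APPEND 23: p_13 = 23·1992213656140037423 + 90368664694707361 = 45911282755915568090, q_13 = 23·198712312624021579 + 9013775352299766 = 4579396965704796083 → 45911282755915568090/4579396965704796083
APPEND 36: p_14 = 36·45911282755915568090 + 1992213656140037423 = 1654798392869100488663, q_14 = 36·4579396965704796083 + 198712312624021579 = 165057003077996680567 → 1654798392869100488663/165057003077996680567
APPEND 4: p_15 = 4·1654798392869100488663 + 45911282755915568090 = 6665104854232317522742, q_15 = 4·165057003077996680567 + 4579396965704796083 = 664807409277691518351 → 6665104854232317522742/664807409277691518351
APPEND 50: p_16 = 50·6665104854232317522742 + 1654798392869100488663 = 334910041104484976625763, q_16 = 50·664807409277691518351 + 165057003077996680567 = 33405427466962572598117 → 334910041104484976625763/33405427466962572598117

10/1
10958/1093
449669/44852
14400366/1436357
101941852246779/10168136911772
4103032856475481/409254873426727
90368664694707361/9013775352299766
1992213656140037423/198712312624021579
45911282755915568090/4579396965704796083
1654798392869100488663/165057003077996680567
6665104854232317522742/664807409277691518351
334910041104484976625763/33405427466962572598117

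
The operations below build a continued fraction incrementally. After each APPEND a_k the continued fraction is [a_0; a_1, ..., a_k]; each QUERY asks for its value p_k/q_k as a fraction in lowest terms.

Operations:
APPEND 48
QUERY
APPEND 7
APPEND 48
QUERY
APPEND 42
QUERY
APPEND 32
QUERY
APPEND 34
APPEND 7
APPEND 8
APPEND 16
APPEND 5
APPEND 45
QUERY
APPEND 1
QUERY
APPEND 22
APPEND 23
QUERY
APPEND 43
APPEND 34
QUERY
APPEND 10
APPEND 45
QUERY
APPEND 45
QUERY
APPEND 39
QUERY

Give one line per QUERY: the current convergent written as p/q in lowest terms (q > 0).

48/1
16224/337
681745/14161
21832064/453489
156860884674435/3258266636179
160331446388719/3330356089620
84895843666592538/1763430670069457
124327880476202575696/2582500957732281437
56236313339133953381311/1168123613958370679237
2531881033271220296621342/52591463541748916974505
98799596610916725521613649/2052235201742166132684932

APPEND 48: p_0 = 48·1 + 0 = 48, q_0 = 48·0 + 1 = 1 → 48/1
APPEND 7: p_1 = 7·48 + 1 = 337, q_1 = 7·1 + 0 = 7 → 337/7
APPEND 48: p_2 = 48·337 + 48 = 16224, q_2 = 48·7 + 1 = 337 → 16224/337
APPEND 42: p_3 = 42·16224 + 337 = 681745, q_3 = 42·337 + 7 = 14161 → 681745/14161
APPEND 32: p_4 = 32·681745 + 16224 = 21832064, q_4 = 32·14161 + 337 = 453489 → 21832064/453489
APPEND 34: p_5 = 34·21832064 + 681745 = 742971921, q_5 = 34·453489 + 14161 = 15432787 → 742971921/15432787
APPEND 7: p_6 = 7·742971921 + 21832064 = 5222635511, q_6 = 7·15432787 + 453489 = 108482998 → 5222635511/108482998
APPEND 8: p_7 = 8·5222635511 + 742971921 = 42524056009, q_7 = 8·108482998 + 15432787 = 883296771 → 42524056009/883296771
APPEND 16: p_8 = 16·42524056009 + 5222635511 = 685607531655, q_8 = 16·883296771 + 108482998 = 14241231334 → 685607531655/14241231334
APPEND 5: p_9 = 5·685607531655 + 42524056009 = 3470561714284, q_9 = 5·14241231334 + 883296771 = 72089453441 → 3470561714284/72089453441
APPEND 45: p_10 = 45·3470561714284 + 685607531655 = 156860884674435, q_10 = 45·72089453441 + 14241231334 = 3258266636179 → 156860884674435/3258266636179
APPEND 1: p_11 = 1·156860884674435 + 3470561714284 = 160331446388719, q_11 = 1·3258266636179 + 72089453441 = 3330356089620 → 160331446388719/3330356089620
APPEND 22: p_12 = 22·160331446388719 + 156860884674435 = 3684152705226253, q_12 = 22·3330356089620 + 3258266636179 = 76526100607819 → 3684152705226253/76526100607819
APPEND 23: p_13 = 23·3684152705226253 + 160331446388719 = 84895843666592538, q_13 = 23·76526100607819 + 3330356089620 = 1763430670069457 → 84895843666592538/1763430670069457
APPEND 43: p_14 = 43·84895843666592538 + 3684152705226253 = 3654205430368705387, q_14 = 43·1763430670069457 + 76526100607819 = 75904044913594470 → 3654205430368705387/75904044913594470
APPEND 34: p_15 = 34·3654205430368705387 + 84895843666592538 = 124327880476202575696, q_15 = 34·75904044913594470 + 1763430670069457 = 2582500957732281437 → 124327880476202575696/2582500957732281437
APPEND 10: p_16 = 10·124327880476202575696 + 3654205430368705387 = 1246933010192394462347, q_16 = 10·2582500957732281437 + 75904044913594470 = 25900913622236408840 → 1246933010192394462347/25900913622236408840
APPEND 45: p_17 = 45·1246933010192394462347 + 124327880476202575696 = 56236313339133953381311, q_17 = 45·25900913622236408840 + 2582500957732281437 = 1168123613958370679237 → 56236313339133953381311/1168123613958370679237
APPEND 45: p_18 = 45·56236313339133953381311 + 1246933010192394462347 = 2531881033271220296621342, q_18 = 45·1168123613958370679237 + 25900913622236408840 = 52591463541748916974505 → 2531881033271220296621342/52591463541748916974505
APPEND 39: p_19 = 39·2531881033271220296621342 + 56236313339133953381311 = 98799596610916725521613649, q_19 = 39·52591463541748916974505 + 1168123613958370679237 = 2052235201742166132684932 → 98799596610916725521613649/2052235201742166132684932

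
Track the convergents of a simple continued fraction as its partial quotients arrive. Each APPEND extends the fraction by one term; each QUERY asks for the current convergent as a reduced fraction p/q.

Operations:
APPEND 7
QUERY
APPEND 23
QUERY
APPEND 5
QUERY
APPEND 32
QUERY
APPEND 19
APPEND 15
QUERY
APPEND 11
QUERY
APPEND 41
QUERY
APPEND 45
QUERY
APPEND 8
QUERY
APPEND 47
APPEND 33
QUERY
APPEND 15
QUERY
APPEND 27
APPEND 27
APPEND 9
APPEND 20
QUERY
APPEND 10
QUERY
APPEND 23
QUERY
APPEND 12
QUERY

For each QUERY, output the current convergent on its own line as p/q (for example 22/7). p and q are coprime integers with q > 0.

APPEND 7: p_0 = 7·1 + 0 = 7, q_0 = 7·0 + 1 = 1 → 7/1
APPEND 23: p_1 = 23·7 + 1 = 162, q_1 = 23·1 + 0 = 23 → 162/23
APPEND 5: p_2 = 5·162 + 7 = 817, q_2 = 5·23 + 1 = 116 → 817/116
APPEND 32: p_3 = 32·817 + 162 = 26306, q_3 = 32·116 + 23 = 3735 → 26306/3735
APPEND 19: p_4 = 19·26306 + 817 = 500631, q_4 = 19·3735 + 116 = 71081 → 500631/71081
APPEND 15: p_5 = 15·500631 + 26306 = 7535771, q_5 = 15·71081 + 3735 = 1069950 → 7535771/1069950
APPEND 11: p_6 = 11·7535771 + 500631 = 83394112, q_6 = 11·1069950 + 71081 = 11840531 → 83394112/11840531
APPEND 41: p_7 = 41·83394112 + 7535771 = 3426694363, q_7 = 41·11840531 + 1069950 = 486531721 → 3426694363/486531721
APPEND 45: p_8 = 45·3426694363 + 83394112 = 154284640447, q_8 = 45·486531721 + 11840531 = 21905767976 → 154284640447/21905767976
APPEND 8: p_9 = 8·154284640447 + 3426694363 = 1237703817939, q_9 = 8·21905767976 + 486531721 = 175732675529 → 1237703817939/175732675529
APPEND 47: p_10 = 47·1237703817939 + 154284640447 = 58326364083580, q_10 = 47·175732675529 + 21905767976 = 8281341517839 → 58326364083580/8281341517839
APPEND 33: p_11 = 33·58326364083580 + 1237703817939 = 1926007718576079, q_11 = 33·8281341517839 + 175732675529 = 273460002764216 → 1926007718576079/273460002764216
APPEND 15: p_12 = 15·1926007718576079 + 58326364083580 = 28948442142724765, q_12 = 15·273460002764216 + 8281341517839 = 4110181382981079 → 28948442142724765/4110181382981079
APPEND 27: p_13 = 27·28948442142724765 + 1926007718576079 = 783533945572144734, q_13 = 27·4110181382981079 + 273460002764216 = 111248357343253349 → 783533945572144734/111248357343253349
APPEND 27: p_14 = 27·783533945572144734 + 28948442142724765 = 21184364972590632583, q_14 = 27·111248357343253349 + 4110181382981079 = 3007815829650821502 → 21184364972590632583/3007815829650821502
APPEND 9: p_15 = 9·21184364972590632583 + 783533945572144734 = 191442818698887837981, q_15 = 9·3007815829650821502 + 111248357343253349 = 27181590824200646867 → 191442818698887837981/27181590824200646867
APPEND 20: p_16 = 20·191442818698887837981 + 21184364972590632583 = 3850040738950347392203, q_16 = 20·27181590824200646867 + 3007815829650821502 = 546639632313663758842 → 3850040738950347392203/546639632313663758842
APPEND 10: p_17 = 10·3850040738950347392203 + 191442818698887837981 = 38691850208202361760011, q_17 = 10·546639632313663758842 + 27181590824200646867 = 5493577913960838235287 → 38691850208202361760011/5493577913960838235287
APPEND 23: p_18 = 23·38691850208202361760011 + 3850040738950347392203 = 893762595527604667872456, q_18 = 23·5493577913960838235287 + 546639632313663758842 = 126898931653412943170443 → 893762595527604667872456/126898931653412943170443
APPEND 12: p_19 = 12·893762595527604667872456 + 38691850208202361760011 = 10763842996539458376229483, q_19 = 12·126898931653412943170443 + 5493577913960838235287 = 1528280757754916156280603 → 10763842996539458376229483/1528280757754916156280603

7/1
162/23
817/116
26306/3735
7535771/1069950
83394112/11840531
3426694363/486531721
154284640447/21905767976
1237703817939/175732675529
1926007718576079/273460002764216
28948442142724765/4110181382981079
3850040738950347392203/546639632313663758842
38691850208202361760011/5493577913960838235287
893762595527604667872456/126898931653412943170443
10763842996539458376229483/1528280757754916156280603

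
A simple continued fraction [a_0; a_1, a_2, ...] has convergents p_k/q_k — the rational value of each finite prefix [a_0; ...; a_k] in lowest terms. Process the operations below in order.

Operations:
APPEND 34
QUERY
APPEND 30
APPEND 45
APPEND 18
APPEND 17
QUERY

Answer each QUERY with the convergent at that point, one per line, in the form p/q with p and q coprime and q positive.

34/1
14132910/415267

APPEND 34: p_0 = 34·1 + 0 = 34, q_0 = 34·0 + 1 = 1 → 34/1
APPEND 30: p_1 = 30·34 + 1 = 1021, q_1 = 30·1 + 0 = 30 → 1021/30
APPEND 45: p_2 = 45·1021 + 34 = 45979, q_2 = 45·30 + 1 = 1351 → 45979/1351
APPEND 18: p_3 = 18·45979 + 1021 = 828643, q_3 = 18·1351 + 30 = 24348 → 828643/24348
APPEND 17: p_4 = 17·828643 + 45979 = 14132910, q_4 = 17·24348 + 1351 = 415267 → 14132910/415267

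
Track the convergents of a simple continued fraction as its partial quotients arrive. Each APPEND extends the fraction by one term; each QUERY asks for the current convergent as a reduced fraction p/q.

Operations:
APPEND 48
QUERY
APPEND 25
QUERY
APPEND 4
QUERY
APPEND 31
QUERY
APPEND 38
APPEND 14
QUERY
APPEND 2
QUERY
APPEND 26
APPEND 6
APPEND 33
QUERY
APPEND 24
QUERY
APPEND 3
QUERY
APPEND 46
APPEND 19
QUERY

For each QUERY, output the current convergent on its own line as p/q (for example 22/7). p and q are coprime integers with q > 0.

APPEND 48: p_0 = 48·1 + 0 = 48, q_0 = 48·0 + 1 = 1 → 48/1
APPEND 25: p_1 = 25·48 + 1 = 1201, q_1 = 25·1 + 0 = 25 → 1201/25
APPEND 4: p_2 = 4·1201 + 48 = 4852, q_2 = 4·25 + 1 = 101 → 4852/101
APPEND 31: p_3 = 31·4852 + 1201 = 151613, q_3 = 31·101 + 25 = 3156 → 151613/3156
APPEND 38: p_4 = 38·151613 + 4852 = 5766146, q_4 = 38·3156 + 101 = 120029 → 5766146/120029
APPEND 14: p_5 = 14·5766146 + 151613 = 80877657, q_5 = 14·120029 + 3156 = 1683562 → 80877657/1683562
APPEND 2: p_6 = 2·80877657 + 5766146 = 167521460, q_6 = 2·1683562 + 120029 = 3487153 → 167521460/3487153
APPEND 26: p_7 = 26·167521460 + 80877657 = 4436435617, q_7 = 26·3487153 + 1683562 = 92349540 → 4436435617/92349540
APPEND 6: p_8 = 6·4436435617 + 167521460 = 26786135162, q_8 = 6·92349540 + 3487153 = 557584393 → 26786135162/557584393
APPEND 33: p_9 = 33·26786135162 + 4436435617 = 888378895963, q_9 = 33·557584393 + 92349540 = 18492634509 → 888378895963/18492634509
APPEND 24: p_10 = 24·888378895963 + 26786135162 = 21347879638274, q_10 = 24·18492634509 + 557584393 = 444380812609 → 21347879638274/444380812609
APPEND 3: p_11 = 3·21347879638274 + 888378895963 = 64932017810785, q_11 = 3·444380812609 + 18492634509 = 1351635072336 → 64932017810785/1351635072336
APPEND 46: p_12 = 46·64932017810785 + 21347879638274 = 3008220698934384, q_12 = 46·1351635072336 + 444380812609 = 62619594140065 → 3008220698934384/62619594140065
APPEND 19: p_13 = 19·3008220698934384 + 64932017810785 = 57221125297564081, q_13 = 19·62619594140065 + 1351635072336 = 1191123923733571 → 57221125297564081/1191123923733571

48/1
1201/25
4852/101
151613/3156
80877657/1683562
167521460/3487153
888378895963/18492634509
21347879638274/444380812609
64932017810785/1351635072336
57221125297564081/1191123923733571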